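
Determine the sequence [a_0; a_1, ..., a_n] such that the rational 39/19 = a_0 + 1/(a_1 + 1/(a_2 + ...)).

Run the Euclidean algorithm on 39 and 19; the successive quotients are the partial quotients a_0, a_1, ... (each step inverts the fractional part left over by the previous one):
  39 = 2*19 + 1, so a_0 = 2.
  19 = 19*1 + 0, so a_1 = 19.
The remainder reaches 0 after 2 divisions, so the expansion has 2 partial quotients, read off in order.

[2; 19]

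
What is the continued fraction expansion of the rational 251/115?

Run the Euclidean algorithm on 251 and 115; the successive quotients are the partial quotients a_0, a_1, ... (each step inverts the fractional part left over by the previous one):
  251 = 2*115 + 21, so a_0 = 2.
  115 = 5*21 + 10, so a_1 = 5.
  21 = 2*10 + 1, so a_2 = 2.
  10 = 10*1 + 0, so a_3 = 10.
The remainder reaches 0 after 4 divisions, so the expansion has 4 partial quotients, read off in order.

[2; 5, 2, 10]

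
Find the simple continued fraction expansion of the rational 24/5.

Run the Euclidean algorithm on 24 and 5; the successive quotients are the partial quotients a_0, a_1, ... (each step inverts the fractional part left over by the previous one):
  24 = 4*5 + 4, so a_0 = 4.
  5 = 1*4 + 1, so a_1 = 1.
  4 = 4*1 + 0, so a_2 = 4.
The remainder reaches 0 after 3 divisions, so the expansion has 3 partial quotients, read off in order.

[4; 1, 4]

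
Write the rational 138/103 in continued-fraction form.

[1; 2, 1, 16, 2]

Run the Euclidean algorithm on 138 and 103; the successive quotients are the partial quotients a_0, a_1, ... (each step inverts the fractional part left over by the previous one):
  138 = 1*103 + 35, so a_0 = 1.
  103 = 2*35 + 33, so a_1 = 2.
  35 = 1*33 + 2, so a_2 = 1.
  33 = 16*2 + 1, so a_3 = 16.
  2 = 2*1 + 0, so a_4 = 2.
The remainder reaches 0 after 5 divisions, so the expansion has 5 partial quotients, read off in order.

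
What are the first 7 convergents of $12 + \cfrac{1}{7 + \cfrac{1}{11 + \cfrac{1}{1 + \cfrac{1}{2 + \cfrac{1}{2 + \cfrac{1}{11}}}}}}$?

Using the convergent recurrence p_i = a_i*p_{i-1} + p_{i-2}, q_i = a_i*q_{i-1} + q_{i-2} with p_{-2}=0, p_{-1}=1, q_{-2}=1, q_{-1}=0:
  i=0: a_0=12, p_0 = 12*1 + 0 = 12, q_0 = 12*0 + 1 = 1.
  i=1: a_1=7, p_1 = 7*12 + 1 = 85, q_1 = 7*1 + 0 = 7.
  i=2: a_2=11, p_2 = 11*85 + 12 = 947, q_2 = 11*7 + 1 = 78.
  i=3: a_3=1, p_3 = 1*947 + 85 = 1032, q_3 = 1*78 + 7 = 85.
  i=4: a_4=2, p_4 = 2*1032 + 947 = 3011, q_4 = 2*85 + 78 = 248.
  i=5: a_5=2, p_5 = 2*3011 + 1032 = 7054, q_5 = 2*248 + 85 = 581.
  i=6: a_6=11, p_6 = 11*7054 + 3011 = 80605, q_6 = 11*581 + 248 = 6639.

12/1, 85/7, 947/78, 1032/85, 3011/248, 7054/581, 80605/6639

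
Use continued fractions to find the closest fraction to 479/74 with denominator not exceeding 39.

123/19

Expand x = 479/74 as a continued fraction with the Euclidean algorithm:
  479 = 6*74 + 35, so a_0 = 6.
  74 = 2*35 + 4, so a_1 = 2.
  35 = 8*4 + 3, so a_2 = 8.
  4 = 1*3 + 1, so a_3 = 1.
  3 = 3*1 + 0, so a_4 = 3.
so x = [6; 2, 8, 1, 3].
Convergents (p_i = a_i*p_{i-1} + p_{i-2}, q_i = a_i*q_{i-1} + q_{i-2} with p_{-2}=0, p_{-1}=1, q_{-2}=1, q_{-1}=0), until the denominator exceeds 39:
  i=0: a_0=6, p_0 = 6*1 + 0 = 6, q_0 = 6*0 + 1 = 1.
  i=1: a_1=2, p_1 = 2*6 + 1 = 13, q_1 = 2*1 + 0 = 2.
  i=2: a_2=8, p_2 = 8*13 + 6 = 110, q_2 = 8*2 + 1 = 17.
  i=3: a_3=1, p_3 = 1*110 + 13 = 123, q_3 = 1*17 + 2 = 19.
  i=4: a_4=3, p_4 = 3*123 + 110 = 479, q_4 = 3*19 + 17 = 74.
q_4 = 74 > 39, so the last convergent with denominator <= 39 is p_3/q_3 = 123/19.
The closest fraction with denominator <= 39 is either p_3/q_3 or the intermediate fraction (k*p_3 + p_2)/(k*q_3 + q_2) with the largest k >= 1 whose denominator stays <= 39; these approach x as k grows, and every other convergent or intermediate fraction in range is farther away.
Largest k: floor((39 - q_2)/q_3) = floor((39 - 17)/19) = 1.
That gives (1*123 + 110)/(1*19 + 17) = 233/36.
Compare the errors: |x - 123/19| = |479*19 - 123*74|/(74*19) = 1/1406, and |x - 233/36| = |479*36 - 233*74|/(74*36) = 2/2664.
Cross-multiplying, 1*2664 = 2664 < 2812 = 2*1406, so 1/1406 is smaller: the convergent 123/19 is closer to x than 233/36.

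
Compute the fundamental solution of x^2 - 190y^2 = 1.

(x, y) = (52021, 3774)

First expand sqrt(190) as a continued fraction. With x_i = (sqrt(190) + m_i)/d_i and (m_0, d_0) = (0, 1): a_0 = floor(sqrt(190)) = 13, since 13^2 = 169 <= 190 < 196 = 14^2.
Iterate m_{i+1} = d_i*a_i - m_i, d_{i+1} = (190 - m_{i+1}^2)/d_i, a_{i+1} = floor((a_0 + m_{i+1})/d_{i+1}):
  m_1 = 1*13 - 0 = 13, d_1 = (190 - 13^2)/1 = 21/1 = 21, a_1 = floor((13 + 13)/21) = 1.
  m_2 = 21*1 - 13 = 8, d_2 = (190 - 8^2)/21 = 126/21 = 6, a_2 = floor((13 + 8)/6) = 3.
  m_3 = 6*3 - 8 = 10, d_3 = (190 - 10^2)/6 = 90/6 = 15, a_3 = floor((13 + 10)/15) = 1.
  m_4 = 15*1 - 10 = 5, d_4 = (190 - 5^2)/15 = 165/15 = 11, a_4 = floor((13 + 5)/11) = 1.
  m_5 = 11*1 - 5 = 6, d_5 = (190 - 6^2)/11 = 154/11 = 14, a_5 = floor((13 + 6)/14) = 1.
  m_6 = 14*1 - 6 = 8, d_6 = (190 - 8^2)/14 = 126/14 = 9, a_6 = floor((13 + 8)/9) = 2.
  m_7 = 9*2 - 8 = 10, d_7 = (190 - 10^2)/9 = 90/9 = 10, a_7 = floor((13 + 10)/10) = 2.
  m_8 = 10*2 - 10 = 10, d_8 = (190 - 10^2)/10 = 90/10 = 9, a_8 = floor((13 + 10)/9) = 2.
  m_9 = 9*2 - 10 = 8, d_9 = (190 - 8^2)/9 = 126/9 = 14, a_9 = floor((13 + 8)/14) = 1.
  m_10 = 14*1 - 8 = 6, d_10 = (190 - 6^2)/14 = 154/14 = 11, a_10 = floor((13 + 6)/11) = 1.
  m_11 = 11*1 - 6 = 5, d_11 = (190 - 5^2)/11 = 165/11 = 15, a_11 = floor((13 + 5)/15) = 1.
  m_12 = 15*1 - 5 = 10, d_12 = (190 - 10^2)/15 = 90/15 = 6, a_12 = floor((13 + 10)/6) = 3.
  m_13 = 6*3 - 10 = 8, d_13 = (190 - 8^2)/6 = 126/6 = 21, a_13 = floor((13 + 8)/21) = 1.
  m_14 = 21*1 - 8 = 13, d_14 = (190 - 13^2)/21 = 21/21 = 1, a_14 = floor((13 + 13)/1) = 26.
  m_15 = 1*26 - 13 = 13, d_15 = (190 - 13^2)/1 = 21/1 = 21: (m_15, d_15) = (m_1, d_1) = (13, 21), so from here the quotients repeat a_1, ..., a_14; the period length is 14.
So sqrt(190) = [13; (1, 3, 1, 1, 1, 2, 2, 2, 1, 1, 1, 3, 1, 26)] with period length k = 14.
k is even, so the fundamental solution of x^2 - 190y^2 = 1 is (p_{k-1}, q_{k-1}) = (p_13, q_13); compute convergents through index 13.
Convergents (p_i = a_i*p_{i-1} + p_{i-2}, q_i = a_i*q_{i-1} + q_{i-2} with p_{-2}=0, p_{-1}=1, q_{-2}=1, q_{-1}=0):
  i=0: a_0=13, p_0 = 13*1 + 0 = 13, q_0 = 13*0 + 1 = 1.
  i=1: a_1=1, p_1 = 1*13 + 1 = 14, q_1 = 1*1 + 0 = 1.
  i=2: a_2=3, p_2 = 3*14 + 13 = 55, q_2 = 3*1 + 1 = 4.
  i=3: a_3=1, p_3 = 1*55 + 14 = 69, q_3 = 1*4 + 1 = 5.
  i=4: a_4=1, p_4 = 1*69 + 55 = 124, q_4 = 1*5 + 4 = 9.
  i=5: a_5=1, p_5 = 1*124 + 69 = 193, q_5 = 1*9 + 5 = 14.
  i=6: a_6=2, p_6 = 2*193 + 124 = 510, q_6 = 2*14 + 9 = 37.
  i=7: a_7=2, p_7 = 2*510 + 193 = 1213, q_7 = 2*37 + 14 = 88.
  i=8: a_8=2, p_8 = 2*1213 + 510 = 2936, q_8 = 2*88 + 37 = 213.
  i=9: a_9=1, p_9 = 1*2936 + 1213 = 4149, q_9 = 1*213 + 88 = 301.
  i=10: a_10=1, p_10 = 1*4149 + 2936 = 7085, q_10 = 1*301 + 213 = 514.
  i=11: a_11=1, p_11 = 1*7085 + 4149 = 11234, q_11 = 1*514 + 301 = 815.
  i=12: a_12=3, p_12 = 3*11234 + 7085 = 40787, q_12 = 3*815 + 514 = 2959.
  i=13: a_13=1, p_13 = 1*40787 + 11234 = 52021, q_13 = 1*2959 + 815 = 3774.
Check: 52021^2 - 190*3774^2 = 2706184441 - 2706184440 = 1, so (x, y) = (52021, 3774) solves the equation, and by the theorem it is the least positive solution.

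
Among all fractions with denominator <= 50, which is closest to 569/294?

Expand x = 569/294 as a continued fraction with the Euclidean algorithm:
  569 = 1*294 + 275, so a_0 = 1.
  294 = 1*275 + 19, so a_1 = 1.
  275 = 14*19 + 9, so a_2 = 14.
  19 = 2*9 + 1, so a_3 = 2.
  9 = 9*1 + 0, so a_4 = 9.
so x = [1; 1, 14, 2, 9].
Convergents (p_i = a_i*p_{i-1} + p_{i-2}, q_i = a_i*q_{i-1} + q_{i-2} with p_{-2}=0, p_{-1}=1, q_{-2}=1, q_{-1}=0), until the denominator exceeds 50:
  i=0: a_0=1, p_0 = 1*1 + 0 = 1, q_0 = 1*0 + 1 = 1.
  i=1: a_1=1, p_1 = 1*1 + 1 = 2, q_1 = 1*1 + 0 = 1.
  i=2: a_2=14, p_2 = 14*2 + 1 = 29, q_2 = 14*1 + 1 = 15.
  i=3: a_3=2, p_3 = 2*29 + 2 = 60, q_3 = 2*15 + 1 = 31.
  i=4: a_4=9, p_4 = 9*60 + 29 = 569, q_4 = 9*31 + 15 = 294.
q_4 = 294 > 50, so the last convergent with denominator <= 50 is p_3/q_3 = 60/31.
The closest fraction with denominator <= 50 is either p_3/q_3 or the intermediate fraction (k*p_3 + p_2)/(k*q_3 + q_2) with the largest k >= 1 whose denominator stays <= 50; these approach x as k grows, and every other convergent or intermediate fraction in range is farther away.
Largest k: floor((50 - q_2)/q_3) = floor((50 - 15)/31) = 1.
That gives (1*60 + 29)/(1*31 + 15) = 89/46.
Compare the errors: |x - 60/31| = |569*31 - 60*294|/(294*31) = 1/9114, and |x - 89/46| = |569*46 - 89*294|/(294*46) = 8/13524.
Cross-multiplying, 1*13524 = 13524 < 72912 = 8*9114, so 1/9114 is smaller: the convergent 60/31 is closer to x than 89/46.

60/31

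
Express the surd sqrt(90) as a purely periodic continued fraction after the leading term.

Write x_i = (sqrt(90) + m_i)/d_i with (m_0, d_0) = (0, 1). a_0 = floor(sqrt(90)) = 9, since 9^2 = 81 <= 90 < 100 = 10^2.
Iterate m_{i+1} = d_i*a_i - m_i, d_{i+1} = (90 - m_{i+1}^2)/d_i, a_{i+1} = floor((a_0 + m_{i+1})/d_{i+1}):
  m_1 = 1*9 - 0 = 9, d_1 = (90 - 9^2)/1 = 9/1 = 9, a_1 = floor((9 + 9)/9) = 2.
  m_2 = 9*2 - 9 = 9, d_2 = (90 - 9^2)/9 = 9/9 = 1, a_2 = floor((9 + 9)/1) = 18.
  m_3 = 1*18 - 9 = 9, d_3 = (90 - 9^2)/1 = 9/1 = 9: (m_3, d_3) = (m_1, d_1) = (9, 9), so from here the quotients repeat a_1, a_2; the period length is 2.
Hence the expansion of sqrt(90) is a_0 = 9 followed by the repeating block 2, 18 (period 2).

[9; (2, 18)]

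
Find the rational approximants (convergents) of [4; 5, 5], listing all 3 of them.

4/1, 21/5, 109/26

Using the convergent recurrence p_i = a_i*p_{i-1} + p_{i-2}, q_i = a_i*q_{i-1} + q_{i-2} with p_{-2}=0, p_{-1}=1, q_{-2}=1, q_{-1}=0:
  i=0: a_0=4, p_0 = 4*1 + 0 = 4, q_0 = 4*0 + 1 = 1.
  i=1: a_1=5, p_1 = 5*4 + 1 = 21, q_1 = 5*1 + 0 = 5.
  i=2: a_2=5, p_2 = 5*21 + 4 = 109, q_2 = 5*5 + 1 = 26.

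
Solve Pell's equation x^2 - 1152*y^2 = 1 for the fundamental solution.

(x, y) = (577, 17)

First expand sqrt(1152) as a continued fraction. With x_i = (sqrt(1152) + m_i)/d_i and (m_0, d_0) = (0, 1): a_0 = floor(sqrt(1152)) = 33, since 33^2 = 1089 <= 1152 < 1156 = 34^2.
Iterate m_{i+1} = d_i*a_i - m_i, d_{i+1} = (1152 - m_{i+1}^2)/d_i, a_{i+1} = floor((a_0 + m_{i+1})/d_{i+1}):
  m_1 = 1*33 - 0 = 33, d_1 = (1152 - 33^2)/1 = 63/1 = 63, a_1 = floor((33 + 33)/63) = 1.
  m_2 = 63*1 - 33 = 30, d_2 = (1152 - 30^2)/63 = 252/63 = 4, a_2 = floor((33 + 30)/4) = 15.
  m_3 = 4*15 - 30 = 30, d_3 = (1152 - 30^2)/4 = 252/4 = 63, a_3 = floor((33 + 30)/63) = 1.
  m_4 = 63*1 - 30 = 33, d_4 = (1152 - 33^2)/63 = 63/63 = 1, a_4 = floor((33 + 33)/1) = 66.
  m_5 = 1*66 - 33 = 33, d_5 = (1152 - 33^2)/1 = 63/1 = 63: (m_5, d_5) = (m_1, d_1) = (33, 63), so from here the quotients repeat a_1, ..., a_4; the period length is 4.
So sqrt(1152) = [33; (1, 15, 1, 66)] with period length k = 4.
k is even, so the fundamental solution of x^2 - 1152y^2 = 1 is (p_{k-1}, q_{k-1}) = (p_3, q_3); compute convergents through index 3.
Convergents (p_i = a_i*p_{i-1} + p_{i-2}, q_i = a_i*q_{i-1} + q_{i-2} with p_{-2}=0, p_{-1}=1, q_{-2}=1, q_{-1}=0):
  i=0: a_0=33, p_0 = 33*1 + 0 = 33, q_0 = 33*0 + 1 = 1.
  i=1: a_1=1, p_1 = 1*33 + 1 = 34, q_1 = 1*1 + 0 = 1.
  i=2: a_2=15, p_2 = 15*34 + 33 = 543, q_2 = 15*1 + 1 = 16.
  i=3: a_3=1, p_3 = 1*543 + 34 = 577, q_3 = 1*16 + 1 = 17.
Check: 577^2 - 1152*17^2 = 332929 - 332928 = 1, so (x, y) = (577, 17) solves the equation, and by the theorem it is the least positive solution.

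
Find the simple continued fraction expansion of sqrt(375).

Write x_i = (sqrt(375) + m_i)/d_i with (m_0, d_0) = (0, 1). a_0 = floor(sqrt(375)) = 19, since 19^2 = 361 <= 375 < 400 = 20^2.
Iterate m_{i+1} = d_i*a_i - m_i, d_{i+1} = (375 - m_{i+1}^2)/d_i, a_{i+1} = floor((a_0 + m_{i+1})/d_{i+1}):
  m_1 = 1*19 - 0 = 19, d_1 = (375 - 19^2)/1 = 14/1 = 14, a_1 = floor((19 + 19)/14) = 2.
  m_2 = 14*2 - 19 = 9, d_2 = (375 - 9^2)/14 = 294/14 = 21, a_2 = floor((19 + 9)/21) = 1.
  m_3 = 21*1 - 9 = 12, d_3 = (375 - 12^2)/21 = 231/21 = 11, a_3 = floor((19 + 12)/11) = 2.
  m_4 = 11*2 - 12 = 10, d_4 = (375 - 10^2)/11 = 275/11 = 25, a_4 = floor((19 + 10)/25) = 1.
  m_5 = 25*1 - 10 = 15, d_5 = (375 - 15^2)/25 = 150/25 = 6, a_5 = floor((19 + 15)/6) = 5.
  m_6 = 6*5 - 15 = 15, d_6 = (375 - 15^2)/6 = 150/6 = 25, a_6 = floor((19 + 15)/25) = 1.
  m_7 = 25*1 - 15 = 10, d_7 = (375 - 10^2)/25 = 275/25 = 11, a_7 = floor((19 + 10)/11) = 2.
  m_8 = 11*2 - 10 = 12, d_8 = (375 - 12^2)/11 = 231/11 = 21, a_8 = floor((19 + 12)/21) = 1.
  m_9 = 21*1 - 12 = 9, d_9 = (375 - 9^2)/21 = 294/21 = 14, a_9 = floor((19 + 9)/14) = 2.
  m_10 = 14*2 - 9 = 19, d_10 = (375 - 19^2)/14 = 14/14 = 1, a_10 = floor((19 + 19)/1) = 38.
  m_11 = 1*38 - 19 = 19, d_11 = (375 - 19^2)/1 = 14/1 = 14: (m_11, d_11) = (m_1, d_1) = (19, 14), so from here the quotients repeat a_1, ..., a_10; the period length is 10.
Hence the expansion of sqrt(375) is a_0 = 19 followed by the repeating block 2, 1, 2, 1, 5, 1, 2, 1, 2, 38 (period 10).

[19; (2, 1, 2, 1, 5, 1, 2, 1, 2, 38)]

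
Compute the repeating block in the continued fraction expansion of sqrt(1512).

Write x_i = (sqrt(1512) + m_i)/d_i with (m_0, d_0) = (0, 1). a_0 = floor(sqrt(1512)) = 38, since 38^2 = 1444 <= 1512 < 1521 = 39^2.
Iterate m_{i+1} = d_i*a_i - m_i, d_{i+1} = (1512 - m_{i+1}^2)/d_i, a_{i+1} = floor((a_0 + m_{i+1})/d_{i+1}):
  m_1 = 1*38 - 0 = 38, d_1 = (1512 - 38^2)/1 = 68/1 = 68, a_1 = floor((38 + 38)/68) = 1.
  m_2 = 68*1 - 38 = 30, d_2 = (1512 - 30^2)/68 = 612/68 = 9, a_2 = floor((38 + 30)/9) = 7.
  m_3 = 9*7 - 30 = 33, d_3 = (1512 - 33^2)/9 = 423/9 = 47, a_3 = floor((38 + 33)/47) = 1.
  m_4 = 47*1 - 33 = 14, d_4 = (1512 - 14^2)/47 = 1316/47 = 28, a_4 = floor((38 + 14)/28) = 1.
  m_5 = 28*1 - 14 = 14, d_5 = (1512 - 14^2)/28 = 1316/28 = 47, a_5 = floor((38 + 14)/47) = 1.
  m_6 = 47*1 - 14 = 33, d_6 = (1512 - 33^2)/47 = 423/47 = 9, a_6 = floor((38 + 33)/9) = 7.
  m_7 = 9*7 - 33 = 30, d_7 = (1512 - 30^2)/9 = 612/9 = 68, a_7 = floor((38 + 30)/68) = 1.
  m_8 = 68*1 - 30 = 38, d_8 = (1512 - 38^2)/68 = 68/68 = 1, a_8 = floor((38 + 38)/1) = 76.
  m_9 = 1*76 - 38 = 38, d_9 = (1512 - 38^2)/1 = 68/1 = 68: (m_9, d_9) = (m_1, d_1) = (38, 68), so from here the quotients repeat a_1, ..., a_8; the period length is 8.
Hence the expansion of sqrt(1512) is a_0 = 38 followed by the repeating block 1, 7, 1, 1, 1, 7, 1, 76 (period 8).

[38; (1, 7, 1, 1, 1, 7, 1, 76)]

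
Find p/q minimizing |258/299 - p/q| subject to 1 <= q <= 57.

Expand x = 258/299 as a continued fraction with the Euclidean algorithm:
  258 = 0*299 + 258, so a_0 = 0.
  299 = 1*258 + 41, so a_1 = 1.
  258 = 6*41 + 12, so a_2 = 6.
  41 = 3*12 + 5, so a_3 = 3.
  12 = 2*5 + 2, so a_4 = 2.
  5 = 2*2 + 1, so a_5 = 2.
  2 = 2*1 + 0, so a_6 = 2.
so x = [0; 1, 6, 3, 2, 2, 2].
Convergents (p_i = a_i*p_{i-1} + p_{i-2}, q_i = a_i*q_{i-1} + q_{i-2} with p_{-2}=0, p_{-1}=1, q_{-2}=1, q_{-1}=0), until the denominator exceeds 57:
  i=0: a_0=0, p_0 = 0*1 + 0 = 0, q_0 = 0*0 + 1 = 1.
  i=1: a_1=1, p_1 = 1*0 + 1 = 1, q_1 = 1*1 + 0 = 1.
  i=2: a_2=6, p_2 = 6*1 + 0 = 6, q_2 = 6*1 + 1 = 7.
  i=3: a_3=3, p_3 = 3*6 + 1 = 19, q_3 = 3*7 + 1 = 22.
  i=4: a_4=2, p_4 = 2*19 + 6 = 44, q_4 = 2*22 + 7 = 51.
  i=5: a_5=2, p_5 = 2*44 + 19 = 107, q_5 = 2*51 + 22 = 124.
q_5 = 124 > 57, so the last convergent with denominator <= 57 is p_4/q_4 = 44/51.
The closest fraction with denominator <= 57 is either p_4/q_4 or the intermediate fraction (k*p_4 + p_3)/(k*q_4 + q_3) with the largest k >= 1 whose denominator stays <= 57; these approach x as k grows, and every other convergent or intermediate fraction in range is farther away.
Largest k: floor((57 - q_3)/q_4) = floor((57 - 22)/51) = 0.
Since k = 0, no intermediate fraction beyond p_4/q_4 has denominator <= 57, so the convergent 44/51 is the closest (its error is |258*51 - 44*299|/(299*51) = 2/15249).

44/51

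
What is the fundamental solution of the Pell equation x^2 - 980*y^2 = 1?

First expand sqrt(980) as a continued fraction. With x_i = (sqrt(980) + m_i)/d_i and (m_0, d_0) = (0, 1): a_0 = floor(sqrt(980)) = 31, since 31^2 = 961 <= 980 < 1024 = 32^2.
Iterate m_{i+1} = d_i*a_i - m_i, d_{i+1} = (980 - m_{i+1}^2)/d_i, a_{i+1} = floor((a_0 + m_{i+1})/d_{i+1}):
  m_1 = 1*31 - 0 = 31, d_1 = (980 - 31^2)/1 = 19/1 = 19, a_1 = floor((31 + 31)/19) = 3.
  m_2 = 19*3 - 31 = 26, d_2 = (980 - 26^2)/19 = 304/19 = 16, a_2 = floor((31 + 26)/16) = 3.
  m_3 = 16*3 - 26 = 22, d_3 = (980 - 22^2)/16 = 496/16 = 31, a_3 = floor((31 + 22)/31) = 1.
  m_4 = 31*1 - 22 = 9, d_4 = (980 - 9^2)/31 = 899/31 = 29, a_4 = floor((31 + 9)/29) = 1.
  m_5 = 29*1 - 9 = 20, d_5 = (980 - 20^2)/29 = 580/29 = 20, a_5 = floor((31 + 20)/20) = 2.
  m_6 = 20*2 - 20 = 20, d_6 = (980 - 20^2)/20 = 580/20 = 29, a_6 = floor((31 + 20)/29) = 1.
  m_7 = 29*1 - 20 = 9, d_7 = (980 - 9^2)/29 = 899/29 = 31, a_7 = floor((31 + 9)/31) = 1.
  m_8 = 31*1 - 9 = 22, d_8 = (980 - 22^2)/31 = 496/31 = 16, a_8 = floor((31 + 22)/16) = 3.
  m_9 = 16*3 - 22 = 26, d_9 = (980 - 26^2)/16 = 304/16 = 19, a_9 = floor((31 + 26)/19) = 3.
  m_10 = 19*3 - 26 = 31, d_10 = (980 - 31^2)/19 = 19/19 = 1, a_10 = floor((31 + 31)/1) = 62.
  m_11 = 1*62 - 31 = 31, d_11 = (980 - 31^2)/1 = 19/1 = 19: (m_11, d_11) = (m_1, d_1) = (31, 19), so from here the quotients repeat a_1, ..., a_10; the period length is 10.
So sqrt(980) = [31; (3, 3, 1, 1, 2, 1, 1, 3, 3, 62)] with period length k = 10.
k is even, so the fundamental solution of x^2 - 980y^2 = 1 is (p_{k-1}, q_{k-1}) = (p_9, q_9); compute convergents through index 9.
Convergents (p_i = a_i*p_{i-1} + p_{i-2}, q_i = a_i*q_{i-1} + q_{i-2} with p_{-2}=0, p_{-1}=1, q_{-2}=1, q_{-1}=0):
  i=0: a_0=31, p_0 = 31*1 + 0 = 31, q_0 = 31*0 + 1 = 1.
  i=1: a_1=3, p_1 = 3*31 + 1 = 94, q_1 = 3*1 + 0 = 3.
  i=2: a_2=3, p_2 = 3*94 + 31 = 313, q_2 = 3*3 + 1 = 10.
  i=3: a_3=1, p_3 = 1*313 + 94 = 407, q_3 = 1*10 + 3 = 13.
  i=4: a_4=1, p_4 = 1*407 + 313 = 720, q_4 = 1*13 + 10 = 23.
  i=5: a_5=2, p_5 = 2*720 + 407 = 1847, q_5 = 2*23 + 13 = 59.
  i=6: a_6=1, p_6 = 1*1847 + 720 = 2567, q_6 = 1*59 + 23 = 82.
  i=7: a_7=1, p_7 = 1*2567 + 1847 = 4414, q_7 = 1*82 + 59 = 141.
  i=8: a_8=3, p_8 = 3*4414 + 2567 = 15809, q_8 = 3*141 + 82 = 505.
  i=9: a_9=3, p_9 = 3*15809 + 4414 = 51841, q_9 = 3*505 + 141 = 1656.
Check: 51841^2 - 980*1656^2 = 2687489281 - 2687489280 = 1, so (x, y) = (51841, 1656) solves the equation, and by the theorem it is the least positive solution.

(x, y) = (51841, 1656)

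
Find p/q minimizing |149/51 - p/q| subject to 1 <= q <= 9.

26/9

Expand x = 149/51 as a continued fraction with the Euclidean algorithm:
  149 = 2*51 + 47, so a_0 = 2.
  51 = 1*47 + 4, so a_1 = 1.
  47 = 11*4 + 3, so a_2 = 11.
  4 = 1*3 + 1, so a_3 = 1.
  3 = 3*1 + 0, so a_4 = 3.
so x = [2; 1, 11, 1, 3].
Convergents (p_i = a_i*p_{i-1} + p_{i-2}, q_i = a_i*q_{i-1} + q_{i-2} with p_{-2}=0, p_{-1}=1, q_{-2}=1, q_{-1}=0), until the denominator exceeds 9:
  i=0: a_0=2, p_0 = 2*1 + 0 = 2, q_0 = 2*0 + 1 = 1.
  i=1: a_1=1, p_1 = 1*2 + 1 = 3, q_1 = 1*1 + 0 = 1.
  i=2: a_2=11, p_2 = 11*3 + 2 = 35, q_2 = 11*1 + 1 = 12.
q_2 = 12 > 9, so the last convergent with denominator <= 9 is p_1/q_1 = 3/1.
The closest fraction with denominator <= 9 is either p_1/q_1 or the intermediate fraction (k*p_1 + p_0)/(k*q_1 + q_0) with the largest k >= 1 whose denominator stays <= 9; these approach x as k grows, and every other convergent or intermediate fraction in range is farther away.
Largest k: floor((9 - q_0)/q_1) = floor((9 - 1)/1) = 8.
That gives (8*3 + 2)/(8*1 + 1) = 26/9.
Compare the errors: |x - 3/1| = |149*1 - 3*51|/(51*1) = 4/51, and |x - 26/9| = |149*9 - 26*51|/(51*9) = 15/459.
Cross-multiplying, 15*51 = 765 < 1836 = 4*459, so 15/459 is smaller: the intermediate fraction 26/9 is closer to x than 3/1.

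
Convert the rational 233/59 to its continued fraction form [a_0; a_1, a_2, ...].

[3; 1, 18, 1, 2]

Run the Euclidean algorithm on 233 and 59; the successive quotients are the partial quotients a_0, a_1, ... (each step inverts the fractional part left over by the previous one):
  233 = 3*59 + 56, so a_0 = 3.
  59 = 1*56 + 3, so a_1 = 1.
  56 = 18*3 + 2, so a_2 = 18.
  3 = 1*2 + 1, so a_3 = 1.
  2 = 2*1 + 0, so a_4 = 2.
The remainder reaches 0 after 5 divisions, so the expansion has 5 partial quotients, read off in order.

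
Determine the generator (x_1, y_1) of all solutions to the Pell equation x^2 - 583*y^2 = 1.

(x, y) = (8429543, 349116)

First expand sqrt(583) as a continued fraction. With x_i = (sqrt(583) + m_i)/d_i and (m_0, d_0) = (0, 1): a_0 = floor(sqrt(583)) = 24, since 24^2 = 576 <= 583 < 625 = 25^2.
Iterate m_{i+1} = d_i*a_i - m_i, d_{i+1} = (583 - m_{i+1}^2)/d_i, a_{i+1} = floor((a_0 + m_{i+1})/d_{i+1}):
  m_1 = 1*24 - 0 = 24, d_1 = (583 - 24^2)/1 = 7/1 = 7, a_1 = floor((24 + 24)/7) = 6.
  m_2 = 7*6 - 24 = 18, d_2 = (583 - 18^2)/7 = 259/7 = 37, a_2 = floor((24 + 18)/37) = 1.
  m_3 = 37*1 - 18 = 19, d_3 = (583 - 19^2)/37 = 222/37 = 6, a_3 = floor((24 + 19)/6) = 7.
  m_4 = 6*7 - 19 = 23, d_4 = (583 - 23^2)/6 = 54/6 = 9, a_4 = floor((24 + 23)/9) = 5.
  m_5 = 9*5 - 23 = 22, d_5 = (583 - 22^2)/9 = 99/9 = 11, a_5 = floor((24 + 22)/11) = 4.
  m_6 = 11*4 - 22 = 22, d_6 = (583 - 22^2)/11 = 99/11 = 9, a_6 = floor((24 + 22)/9) = 5.
  m_7 = 9*5 - 22 = 23, d_7 = (583 - 23^2)/9 = 54/9 = 6, a_7 = floor((24 + 23)/6) = 7.
  m_8 = 6*7 - 23 = 19, d_8 = (583 - 19^2)/6 = 222/6 = 37, a_8 = floor((24 + 19)/37) = 1.
  m_9 = 37*1 - 19 = 18, d_9 = (583 - 18^2)/37 = 259/37 = 7, a_9 = floor((24 + 18)/7) = 6.
  m_10 = 7*6 - 18 = 24, d_10 = (583 - 24^2)/7 = 7/7 = 1, a_10 = floor((24 + 24)/1) = 48.
  m_11 = 1*48 - 24 = 24, d_11 = (583 - 24^2)/1 = 7/1 = 7: (m_11, d_11) = (m_1, d_1) = (24, 7), so from here the quotients repeat a_1, ..., a_10; the period length is 10.
So sqrt(583) = [24; (6, 1, 7, 5, 4, 5, 7, 1, 6, 48)] with period length k = 10.
k is even, so the fundamental solution of x^2 - 583y^2 = 1 is (p_{k-1}, q_{k-1}) = (p_9, q_9); compute convergents through index 9.
Convergents (p_i = a_i*p_{i-1} + p_{i-2}, q_i = a_i*q_{i-1} + q_{i-2} with p_{-2}=0, p_{-1}=1, q_{-2}=1, q_{-1}=0):
  i=0: a_0=24, p_0 = 24*1 + 0 = 24, q_0 = 24*0 + 1 = 1.
  i=1: a_1=6, p_1 = 6*24 + 1 = 145, q_1 = 6*1 + 0 = 6.
  i=2: a_2=1, p_2 = 1*145 + 24 = 169, q_2 = 1*6 + 1 = 7.
  i=3: a_3=7, p_3 = 7*169 + 145 = 1328, q_3 = 7*7 + 6 = 55.
  i=4: a_4=5, p_4 = 5*1328 + 169 = 6809, q_4 = 5*55 + 7 = 282.
  i=5: a_5=4, p_5 = 4*6809 + 1328 = 28564, q_5 = 4*282 + 55 = 1183.
  i=6: a_6=5, p_6 = 5*28564 + 6809 = 149629, q_6 = 5*1183 + 282 = 6197.
  i=7: a_7=7, p_7 = 7*149629 + 28564 = 1075967, q_7 = 7*6197 + 1183 = 44562.
  i=8: a_8=1, p_8 = 1*1075967 + 149629 = 1225596, q_8 = 1*44562 + 6197 = 50759.
  i=9: a_9=6, p_9 = 6*1225596 + 1075967 = 8429543, q_9 = 6*50759 + 44562 = 349116.
Check: 8429543^2 - 583*349116^2 = 71057195188849 - 71057195188848 = 1, so (x, y) = (8429543, 349116) solves the equation, and by the theorem it is the least positive solution.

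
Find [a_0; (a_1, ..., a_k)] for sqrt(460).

Write x_i = (sqrt(460) + m_i)/d_i with (m_0, d_0) = (0, 1). a_0 = floor(sqrt(460)) = 21, since 21^2 = 441 <= 460 < 484 = 22^2.
Iterate m_{i+1} = d_i*a_i - m_i, d_{i+1} = (460 - m_{i+1}^2)/d_i, a_{i+1} = floor((a_0 + m_{i+1})/d_{i+1}):
  m_1 = 1*21 - 0 = 21, d_1 = (460 - 21^2)/1 = 19/1 = 19, a_1 = floor((21 + 21)/19) = 2.
  m_2 = 19*2 - 21 = 17, d_2 = (460 - 17^2)/19 = 171/19 = 9, a_2 = floor((21 + 17)/9) = 4.
  m_3 = 9*4 - 17 = 19, d_3 = (460 - 19^2)/9 = 99/9 = 11, a_3 = floor((21 + 19)/11) = 3.
  m_4 = 11*3 - 19 = 14, d_4 = (460 - 14^2)/11 = 264/11 = 24, a_4 = floor((21 + 14)/24) = 1.
  m_5 = 24*1 - 14 = 10, d_5 = (460 - 10^2)/24 = 360/24 = 15, a_5 = floor((21 + 10)/15) = 2.
  m_6 = 15*2 - 10 = 20, d_6 = (460 - 20^2)/15 = 60/15 = 4, a_6 = floor((21 + 20)/4) = 10.
  m_7 = 4*10 - 20 = 20, d_7 = (460 - 20^2)/4 = 60/4 = 15, a_7 = floor((21 + 20)/15) = 2.
  m_8 = 15*2 - 20 = 10, d_8 = (460 - 10^2)/15 = 360/15 = 24, a_8 = floor((21 + 10)/24) = 1.
  m_9 = 24*1 - 10 = 14, d_9 = (460 - 14^2)/24 = 264/24 = 11, a_9 = floor((21 + 14)/11) = 3.
  m_10 = 11*3 - 14 = 19, d_10 = (460 - 19^2)/11 = 99/11 = 9, a_10 = floor((21 + 19)/9) = 4.
  m_11 = 9*4 - 19 = 17, d_11 = (460 - 17^2)/9 = 171/9 = 19, a_11 = floor((21 + 17)/19) = 2.
  m_12 = 19*2 - 17 = 21, d_12 = (460 - 21^2)/19 = 19/19 = 1, a_12 = floor((21 + 21)/1) = 42.
  m_13 = 1*42 - 21 = 21, d_13 = (460 - 21^2)/1 = 19/1 = 19: (m_13, d_13) = (m_1, d_1) = (21, 19), so from here the quotients repeat a_1, ..., a_12; the period length is 12.
Hence the expansion of sqrt(460) is a_0 = 21 followed by the repeating block 2, 4, 3, 1, 2, 10, 2, 1, 3, 4, 2, 42 (period 12).

[21; (2, 4, 3, 1, 2, 10, 2, 1, 3, 4, 2, 42)]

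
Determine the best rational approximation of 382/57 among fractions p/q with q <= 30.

Expand x = 382/57 as a continued fraction with the Euclidean algorithm:
  382 = 6*57 + 40, so a_0 = 6.
  57 = 1*40 + 17, so a_1 = 1.
  40 = 2*17 + 6, so a_2 = 2.
  17 = 2*6 + 5, so a_3 = 2.
  6 = 1*5 + 1, so a_4 = 1.
  5 = 5*1 + 0, so a_5 = 5.
so x = [6; 1, 2, 2, 1, 5].
Convergents (p_i = a_i*p_{i-1} + p_{i-2}, q_i = a_i*q_{i-1} + q_{i-2} with p_{-2}=0, p_{-1}=1, q_{-2}=1, q_{-1}=0), until the denominator exceeds 30:
  i=0: a_0=6, p_0 = 6*1 + 0 = 6, q_0 = 6*0 + 1 = 1.
  i=1: a_1=1, p_1 = 1*6 + 1 = 7, q_1 = 1*1 + 0 = 1.
  i=2: a_2=2, p_2 = 2*7 + 6 = 20, q_2 = 2*1 + 1 = 3.
  i=3: a_3=2, p_3 = 2*20 + 7 = 47, q_3 = 2*3 + 1 = 7.
  i=4: a_4=1, p_4 = 1*47 + 20 = 67, q_4 = 1*7 + 3 = 10.
  i=5: a_5=5, p_5 = 5*67 + 47 = 382, q_5 = 5*10 + 7 = 57.
q_5 = 57 > 30, so the last convergent with denominator <= 30 is p_4/q_4 = 67/10.
The closest fraction with denominator <= 30 is either p_4/q_4 or the intermediate fraction (k*p_4 + p_3)/(k*q_4 + q_3) with the largest k >= 1 whose denominator stays <= 30; these approach x as k grows, and every other convergent or intermediate fraction in range is farther away.
Largest k: floor((30 - q_3)/q_4) = floor((30 - 7)/10) = 2.
That gives (2*67 + 47)/(2*10 + 7) = 181/27.
Compare the errors: |x - 67/10| = |382*10 - 67*57|/(57*10) = 1/570, and |x - 181/27| = |382*27 - 181*57|/(57*27) = 3/1539.
Cross-multiplying, 1*1539 = 1539 < 1710 = 3*570, so 1/570 is smaller: the convergent 67/10 is closer to x than 181/27.

67/10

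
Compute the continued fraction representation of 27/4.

Run the Euclidean algorithm on 27 and 4; the successive quotients are the partial quotients a_0, a_1, ... (each step inverts the fractional part left over by the previous one):
  27 = 6*4 + 3, so a_0 = 6.
  4 = 1*3 + 1, so a_1 = 1.
  3 = 3*1 + 0, so a_2 = 3.
The remainder reaches 0 after 3 divisions, so the expansion has 3 partial quotients, read off in order.

[6; 1, 3]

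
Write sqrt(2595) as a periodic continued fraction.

[50; (1, 15, 1, 100)]

Write x_i = (sqrt(2595) + m_i)/d_i with (m_0, d_0) = (0, 1). a_0 = floor(sqrt(2595)) = 50, since 50^2 = 2500 <= 2595 < 2601 = 51^2.
Iterate m_{i+1} = d_i*a_i - m_i, d_{i+1} = (2595 - m_{i+1}^2)/d_i, a_{i+1} = floor((a_0 + m_{i+1})/d_{i+1}):
  m_1 = 1*50 - 0 = 50, d_1 = (2595 - 50^2)/1 = 95/1 = 95, a_1 = floor((50 + 50)/95) = 1.
  m_2 = 95*1 - 50 = 45, d_2 = (2595 - 45^2)/95 = 570/95 = 6, a_2 = floor((50 + 45)/6) = 15.
  m_3 = 6*15 - 45 = 45, d_3 = (2595 - 45^2)/6 = 570/6 = 95, a_3 = floor((50 + 45)/95) = 1.
  m_4 = 95*1 - 45 = 50, d_4 = (2595 - 50^2)/95 = 95/95 = 1, a_4 = floor((50 + 50)/1) = 100.
  m_5 = 1*100 - 50 = 50, d_5 = (2595 - 50^2)/1 = 95/1 = 95: (m_5, d_5) = (m_1, d_1) = (50, 95), so from here the quotients repeat a_1, ..., a_4; the period length is 4.
Hence the expansion of sqrt(2595) is a_0 = 50 followed by the repeating block 1, 15, 1, 100 (period 4).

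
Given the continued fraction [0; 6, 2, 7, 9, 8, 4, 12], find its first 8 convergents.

0/1, 1/6, 2/13, 15/97, 137/886, 1111/7185, 4581/29626, 56083/362697

Using the convergent recurrence p_i = a_i*p_{i-1} + p_{i-2}, q_i = a_i*q_{i-1} + q_{i-2} with p_{-2}=0, p_{-1}=1, q_{-2}=1, q_{-1}=0:
  i=0: a_0=0, p_0 = 0*1 + 0 = 0, q_0 = 0*0 + 1 = 1.
  i=1: a_1=6, p_1 = 6*0 + 1 = 1, q_1 = 6*1 + 0 = 6.
  i=2: a_2=2, p_2 = 2*1 + 0 = 2, q_2 = 2*6 + 1 = 13.
  i=3: a_3=7, p_3 = 7*2 + 1 = 15, q_3 = 7*13 + 6 = 97.
  i=4: a_4=9, p_4 = 9*15 + 2 = 137, q_4 = 9*97 + 13 = 886.
  i=5: a_5=8, p_5 = 8*137 + 15 = 1111, q_5 = 8*886 + 97 = 7185.
  i=6: a_6=4, p_6 = 4*1111 + 137 = 4581, q_6 = 4*7185 + 886 = 29626.
  i=7: a_7=12, p_7 = 12*4581 + 1111 = 56083, q_7 = 12*29626 + 7185 = 362697.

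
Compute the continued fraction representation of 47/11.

Run the Euclidean algorithm on 47 and 11; the successive quotients are the partial quotients a_0, a_1, ... (each step inverts the fractional part left over by the previous one):
  47 = 4*11 + 3, so a_0 = 4.
  11 = 3*3 + 2, so a_1 = 3.
  3 = 1*2 + 1, so a_2 = 1.
  2 = 2*1 + 0, so a_3 = 2.
The remainder reaches 0 after 4 divisions, so the expansion has 4 partial quotients, read off in order.

[4; 3, 1, 2]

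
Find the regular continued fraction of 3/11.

[0; 3, 1, 2]

Run the Euclidean algorithm on 3 and 11; the successive quotients are the partial quotients a_0, a_1, ... (each step inverts the fractional part left over by the previous one):
  3 = 0*11 + 3, so a_0 = 0.
  11 = 3*3 + 2, so a_1 = 3.
  3 = 1*2 + 1, so a_2 = 1.
  2 = 2*1 + 0, so a_3 = 2.
The remainder reaches 0 after 4 divisions, so the expansion has 4 partial quotients, read off in order.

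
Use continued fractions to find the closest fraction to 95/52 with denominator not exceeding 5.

9/5

Expand x = 95/52 as a continued fraction with the Euclidean algorithm:
  95 = 1*52 + 43, so a_0 = 1.
  52 = 1*43 + 9, so a_1 = 1.
  43 = 4*9 + 7, so a_2 = 4.
  9 = 1*7 + 2, so a_3 = 1.
  7 = 3*2 + 1, so a_4 = 3.
  2 = 2*1 + 0, so a_5 = 2.
so x = [1; 1, 4, 1, 3, 2].
Convergents (p_i = a_i*p_{i-1} + p_{i-2}, q_i = a_i*q_{i-1} + q_{i-2} with p_{-2}=0, p_{-1}=1, q_{-2}=1, q_{-1}=0), until the denominator exceeds 5:
  i=0: a_0=1, p_0 = 1*1 + 0 = 1, q_0 = 1*0 + 1 = 1.
  i=1: a_1=1, p_1 = 1*1 + 1 = 2, q_1 = 1*1 + 0 = 1.
  i=2: a_2=4, p_2 = 4*2 + 1 = 9, q_2 = 4*1 + 1 = 5.
  i=3: a_3=1, p_3 = 1*9 + 2 = 11, q_3 = 1*5 + 1 = 6.
q_3 = 6 > 5, so the last convergent with denominator <= 5 is p_2/q_2 = 9/5.
The closest fraction with denominator <= 5 is either p_2/q_2 or the intermediate fraction (k*p_2 + p_1)/(k*q_2 + q_1) with the largest k >= 1 whose denominator stays <= 5; these approach x as k grows, and every other convergent or intermediate fraction in range is farther away.
Largest k: floor((5 - q_1)/q_2) = floor((5 - 1)/5) = 0.
Since k = 0, no intermediate fraction beyond p_2/q_2 has denominator <= 5, so the convergent 9/5 is the closest (its error is |95*5 - 9*52|/(52*5) = 7/260).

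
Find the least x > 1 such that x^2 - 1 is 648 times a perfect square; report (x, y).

(x, y) = (19601, 770)

First expand sqrt(648) as a continued fraction. With x_i = (sqrt(648) + m_i)/d_i and (m_0, d_0) = (0, 1): a_0 = floor(sqrt(648)) = 25, since 25^2 = 625 <= 648 < 676 = 26^2.
Iterate m_{i+1} = d_i*a_i - m_i, d_{i+1} = (648 - m_{i+1}^2)/d_i, a_{i+1} = floor((a_0 + m_{i+1})/d_{i+1}):
  m_1 = 1*25 - 0 = 25, d_1 = (648 - 25^2)/1 = 23/1 = 23, a_1 = floor((25 + 25)/23) = 2.
  m_2 = 23*2 - 25 = 21, d_2 = (648 - 21^2)/23 = 207/23 = 9, a_2 = floor((25 + 21)/9) = 5.
  m_3 = 9*5 - 21 = 24, d_3 = (648 - 24^2)/9 = 72/9 = 8, a_3 = floor((25 + 24)/8) = 6.
  m_4 = 8*6 - 24 = 24, d_4 = (648 - 24^2)/8 = 72/8 = 9, a_4 = floor((25 + 24)/9) = 5.
  m_5 = 9*5 - 24 = 21, d_5 = (648 - 21^2)/9 = 207/9 = 23, a_5 = floor((25 + 21)/23) = 2.
  m_6 = 23*2 - 21 = 25, d_6 = (648 - 25^2)/23 = 23/23 = 1, a_6 = floor((25 + 25)/1) = 50.
  m_7 = 1*50 - 25 = 25, d_7 = (648 - 25^2)/1 = 23/1 = 23: (m_7, d_7) = (m_1, d_1) = (25, 23), so from here the quotients repeat a_1, ..., a_6; the period length is 6.
So sqrt(648) = [25; (2, 5, 6, 5, 2, 50)] with period length k = 6.
k is even, so the fundamental solution of x^2 - 648y^2 = 1 is (p_{k-1}, q_{k-1}) = (p_5, q_5); compute convergents through index 5.
Convergents (p_i = a_i*p_{i-1} + p_{i-2}, q_i = a_i*q_{i-1} + q_{i-2} with p_{-2}=0, p_{-1}=1, q_{-2}=1, q_{-1}=0):
  i=0: a_0=25, p_0 = 25*1 + 0 = 25, q_0 = 25*0 + 1 = 1.
  i=1: a_1=2, p_1 = 2*25 + 1 = 51, q_1 = 2*1 + 0 = 2.
  i=2: a_2=5, p_2 = 5*51 + 25 = 280, q_2 = 5*2 + 1 = 11.
  i=3: a_3=6, p_3 = 6*280 + 51 = 1731, q_3 = 6*11 + 2 = 68.
  i=4: a_4=5, p_4 = 5*1731 + 280 = 8935, q_4 = 5*68 + 11 = 351.
  i=5: a_5=2, p_5 = 2*8935 + 1731 = 19601, q_5 = 2*351 + 68 = 770.
Check: 19601^2 - 648*770^2 = 384199201 - 384199200 = 1, so (x, y) = (19601, 770) solves the equation, and by the theorem it is the least positive solution.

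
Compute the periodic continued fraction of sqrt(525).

[22; (1, 10, 2, 10, 1, 44)]

Write x_i = (sqrt(525) + m_i)/d_i with (m_0, d_0) = (0, 1). a_0 = floor(sqrt(525)) = 22, since 22^2 = 484 <= 525 < 529 = 23^2.
Iterate m_{i+1} = d_i*a_i - m_i, d_{i+1} = (525 - m_{i+1}^2)/d_i, a_{i+1} = floor((a_0 + m_{i+1})/d_{i+1}):
  m_1 = 1*22 - 0 = 22, d_1 = (525 - 22^2)/1 = 41/1 = 41, a_1 = floor((22 + 22)/41) = 1.
  m_2 = 41*1 - 22 = 19, d_2 = (525 - 19^2)/41 = 164/41 = 4, a_2 = floor((22 + 19)/4) = 10.
  m_3 = 4*10 - 19 = 21, d_3 = (525 - 21^2)/4 = 84/4 = 21, a_3 = floor((22 + 21)/21) = 2.
  m_4 = 21*2 - 21 = 21, d_4 = (525 - 21^2)/21 = 84/21 = 4, a_4 = floor((22 + 21)/4) = 10.
  m_5 = 4*10 - 21 = 19, d_5 = (525 - 19^2)/4 = 164/4 = 41, a_5 = floor((22 + 19)/41) = 1.
  m_6 = 41*1 - 19 = 22, d_6 = (525 - 22^2)/41 = 41/41 = 1, a_6 = floor((22 + 22)/1) = 44.
  m_7 = 1*44 - 22 = 22, d_7 = (525 - 22^2)/1 = 41/1 = 41: (m_7, d_7) = (m_1, d_1) = (22, 41), so from here the quotients repeat a_1, ..., a_6; the period length is 6.
Hence the expansion of sqrt(525) is a_0 = 22 followed by the repeating block 1, 10, 2, 10, 1, 44 (period 6).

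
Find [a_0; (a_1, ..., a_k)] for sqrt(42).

Write x_i = (sqrt(42) + m_i)/d_i with (m_0, d_0) = (0, 1). a_0 = floor(sqrt(42)) = 6, since 6^2 = 36 <= 42 < 49 = 7^2.
Iterate m_{i+1} = d_i*a_i - m_i, d_{i+1} = (42 - m_{i+1}^2)/d_i, a_{i+1} = floor((a_0 + m_{i+1})/d_{i+1}):
  m_1 = 1*6 - 0 = 6, d_1 = (42 - 6^2)/1 = 6/1 = 6, a_1 = floor((6 + 6)/6) = 2.
  m_2 = 6*2 - 6 = 6, d_2 = (42 - 6^2)/6 = 6/6 = 1, a_2 = floor((6 + 6)/1) = 12.
  m_3 = 1*12 - 6 = 6, d_3 = (42 - 6^2)/1 = 6/1 = 6: (m_3, d_3) = (m_1, d_1) = (6, 6), so from here the quotients repeat a_1, a_2; the period length is 2.
Hence the expansion of sqrt(42) is a_0 = 6 followed by the repeating block 2, 12 (period 2).

[6; (2, 12)]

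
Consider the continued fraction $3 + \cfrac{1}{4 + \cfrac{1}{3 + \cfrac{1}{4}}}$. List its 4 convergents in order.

Using the convergent recurrence p_i = a_i*p_{i-1} + p_{i-2}, q_i = a_i*q_{i-1} + q_{i-2} with p_{-2}=0, p_{-1}=1, q_{-2}=1, q_{-1}=0:
  i=0: a_0=3, p_0 = 3*1 + 0 = 3, q_0 = 3*0 + 1 = 1.
  i=1: a_1=4, p_1 = 4*3 + 1 = 13, q_1 = 4*1 + 0 = 4.
  i=2: a_2=3, p_2 = 3*13 + 3 = 42, q_2 = 3*4 + 1 = 13.
  i=3: a_3=4, p_3 = 4*42 + 13 = 181, q_3 = 4*13 + 4 = 56.

3/1, 13/4, 42/13, 181/56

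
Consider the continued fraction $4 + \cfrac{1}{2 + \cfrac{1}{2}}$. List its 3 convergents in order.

Using the convergent recurrence p_i = a_i*p_{i-1} + p_{i-2}, q_i = a_i*q_{i-1} + q_{i-2} with p_{-2}=0, p_{-1}=1, q_{-2}=1, q_{-1}=0:
  i=0: a_0=4, p_0 = 4*1 + 0 = 4, q_0 = 4*0 + 1 = 1.
  i=1: a_1=2, p_1 = 2*4 + 1 = 9, q_1 = 2*1 + 0 = 2.
  i=2: a_2=2, p_2 = 2*9 + 4 = 22, q_2 = 2*2 + 1 = 5.

4/1, 9/2, 22/5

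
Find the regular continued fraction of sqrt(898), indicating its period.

Write x_i = (sqrt(898) + m_i)/d_i with (m_0, d_0) = (0, 1). a_0 = floor(sqrt(898)) = 29, since 29^2 = 841 <= 898 < 900 = 30^2.
Iterate m_{i+1} = d_i*a_i - m_i, d_{i+1} = (898 - m_{i+1}^2)/d_i, a_{i+1} = floor((a_0 + m_{i+1})/d_{i+1}):
  m_1 = 1*29 - 0 = 29, d_1 = (898 - 29^2)/1 = 57/1 = 57, a_1 = floor((29 + 29)/57) = 1.
  m_2 = 57*1 - 29 = 28, d_2 = (898 - 28^2)/57 = 114/57 = 2, a_2 = floor((29 + 28)/2) = 28.
  m_3 = 2*28 - 28 = 28, d_3 = (898 - 28^2)/2 = 114/2 = 57, a_3 = floor((29 + 28)/57) = 1.
  m_4 = 57*1 - 28 = 29, d_4 = (898 - 29^2)/57 = 57/57 = 1, a_4 = floor((29 + 29)/1) = 58.
  m_5 = 1*58 - 29 = 29, d_5 = (898 - 29^2)/1 = 57/1 = 57: (m_5, d_5) = (m_1, d_1) = (29, 57), so from here the quotients repeat a_1, ..., a_4; the period length is 4.
Hence the expansion of sqrt(898) is a_0 = 29 followed by the repeating block 1, 28, 1, 58 (period 4).

[29; (1, 28, 1, 58)]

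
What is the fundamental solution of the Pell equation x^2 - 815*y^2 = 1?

First expand sqrt(815) as a continued fraction. With x_i = (sqrt(815) + m_i)/d_i and (m_0, d_0) = (0, 1): a_0 = floor(sqrt(815)) = 28, since 28^2 = 784 <= 815 < 841 = 29^2.
Iterate m_{i+1} = d_i*a_i - m_i, d_{i+1} = (815 - m_{i+1}^2)/d_i, a_{i+1} = floor((a_0 + m_{i+1})/d_{i+1}):
  m_1 = 1*28 - 0 = 28, d_1 = (815 - 28^2)/1 = 31/1 = 31, a_1 = floor((28 + 28)/31) = 1.
  m_2 = 31*1 - 28 = 3, d_2 = (815 - 3^2)/31 = 806/31 = 26, a_2 = floor((28 + 3)/26) = 1.
  m_3 = 26*1 - 3 = 23, d_3 = (815 - 23^2)/26 = 286/26 = 11, a_3 = floor((28 + 23)/11) = 4.
  m_4 = 11*4 - 23 = 21, d_4 = (815 - 21^2)/11 = 374/11 = 34, a_4 = floor((28 + 21)/34) = 1.
  m_5 = 34*1 - 21 = 13, d_5 = (815 - 13^2)/34 = 646/34 = 19, a_5 = floor((28 + 13)/19) = 2.
  m_6 = 19*2 - 13 = 25, d_6 = (815 - 25^2)/19 = 190/19 = 10, a_6 = floor((28 + 25)/10) = 5.
  m_7 = 10*5 - 25 = 25, d_7 = (815 - 25^2)/10 = 190/10 = 19, a_7 = floor((28 + 25)/19) = 2.
  m_8 = 19*2 - 25 = 13, d_8 = (815 - 13^2)/19 = 646/19 = 34, a_8 = floor((28 + 13)/34) = 1.
  m_9 = 34*1 - 13 = 21, d_9 = (815 - 21^2)/34 = 374/34 = 11, a_9 = floor((28 + 21)/11) = 4.
  m_10 = 11*4 - 21 = 23, d_10 = (815 - 23^2)/11 = 286/11 = 26, a_10 = floor((28 + 23)/26) = 1.
  m_11 = 26*1 - 23 = 3, d_11 = (815 - 3^2)/26 = 806/26 = 31, a_11 = floor((28 + 3)/31) = 1.
  m_12 = 31*1 - 3 = 28, d_12 = (815 - 28^2)/31 = 31/31 = 1, a_12 = floor((28 + 28)/1) = 56.
  m_13 = 1*56 - 28 = 28, d_13 = (815 - 28^2)/1 = 31/1 = 31: (m_13, d_13) = (m_1, d_1) = (28, 31), so from here the quotients repeat a_1, ..., a_12; the period length is 12.
So sqrt(815) = [28; (1, 1, 4, 1, 2, 5, 2, 1, 4, 1, 1, 56)] with period length k = 12.
k is even, so the fundamental solution of x^2 - 815y^2 = 1 is (p_{k-1}, q_{k-1}) = (p_11, q_11); compute convergents through index 11.
Convergents (p_i = a_i*p_{i-1} + p_{i-2}, q_i = a_i*q_{i-1} + q_{i-2} with p_{-2}=0, p_{-1}=1, q_{-2}=1, q_{-1}=0):
  i=0: a_0=28, p_0 = 28*1 + 0 = 28, q_0 = 28*0 + 1 = 1.
  i=1: a_1=1, p_1 = 1*28 + 1 = 29, q_1 = 1*1 + 0 = 1.
  i=2: a_2=1, p_2 = 1*29 + 28 = 57, q_2 = 1*1 + 1 = 2.
  i=3: a_3=4, p_3 = 4*57 + 29 = 257, q_3 = 4*2 + 1 = 9.
  i=4: a_4=1, p_4 = 1*257 + 57 = 314, q_4 = 1*9 + 2 = 11.
  i=5: a_5=2, p_5 = 2*314 + 257 = 885, q_5 = 2*11 + 9 = 31.
  i=6: a_6=5, p_6 = 5*885 + 314 = 4739, q_6 = 5*31 + 11 = 166.
  i=7: a_7=2, p_7 = 2*4739 + 885 = 10363, q_7 = 2*166 + 31 = 363.
  i=8: a_8=1, p_8 = 1*10363 + 4739 = 15102, q_8 = 1*363 + 166 = 529.
  i=9: a_9=4, p_9 = 4*15102 + 10363 = 70771, q_9 = 4*529 + 363 = 2479.
  i=10: a_10=1, p_10 = 1*70771 + 15102 = 85873, q_10 = 1*2479 + 529 = 3008.
  i=11: a_11=1, p_11 = 1*85873 + 70771 = 156644, q_11 = 1*3008 + 2479 = 5487.
Check: 156644^2 - 815*5487^2 = 24537342736 - 24537342735 = 1, so (x, y) = (156644, 5487) solves the equation, and by the theorem it is the least positive solution.

(x, y) = (156644, 5487)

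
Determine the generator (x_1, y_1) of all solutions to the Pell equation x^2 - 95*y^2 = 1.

(x, y) = (39, 4)

First expand sqrt(95) as a continued fraction. With x_i = (sqrt(95) + m_i)/d_i and (m_0, d_0) = (0, 1): a_0 = floor(sqrt(95)) = 9, since 9^2 = 81 <= 95 < 100 = 10^2.
Iterate m_{i+1} = d_i*a_i - m_i, d_{i+1} = (95 - m_{i+1}^2)/d_i, a_{i+1} = floor((a_0 + m_{i+1})/d_{i+1}):
  m_1 = 1*9 - 0 = 9, d_1 = (95 - 9^2)/1 = 14/1 = 14, a_1 = floor((9 + 9)/14) = 1.
  m_2 = 14*1 - 9 = 5, d_2 = (95 - 5^2)/14 = 70/14 = 5, a_2 = floor((9 + 5)/5) = 2.
  m_3 = 5*2 - 5 = 5, d_3 = (95 - 5^2)/5 = 70/5 = 14, a_3 = floor((9 + 5)/14) = 1.
  m_4 = 14*1 - 5 = 9, d_4 = (95 - 9^2)/14 = 14/14 = 1, a_4 = floor((9 + 9)/1) = 18.
  m_5 = 1*18 - 9 = 9, d_5 = (95 - 9^2)/1 = 14/1 = 14: (m_5, d_5) = (m_1, d_1) = (9, 14), so from here the quotients repeat a_1, ..., a_4; the period length is 4.
So sqrt(95) = [9; (1, 2, 1, 18)] with period length k = 4.
k is even, so the fundamental solution of x^2 - 95y^2 = 1 is (p_{k-1}, q_{k-1}) = (p_3, q_3); compute convergents through index 3.
Convergents (p_i = a_i*p_{i-1} + p_{i-2}, q_i = a_i*q_{i-1} + q_{i-2} with p_{-2}=0, p_{-1}=1, q_{-2}=1, q_{-1}=0):
  i=0: a_0=9, p_0 = 9*1 + 0 = 9, q_0 = 9*0 + 1 = 1.
  i=1: a_1=1, p_1 = 1*9 + 1 = 10, q_1 = 1*1 + 0 = 1.
  i=2: a_2=2, p_2 = 2*10 + 9 = 29, q_2 = 2*1 + 1 = 3.
  i=3: a_3=1, p_3 = 1*29 + 10 = 39, q_3 = 1*3 + 1 = 4.
Check: 39^2 - 95*4^2 = 1521 - 1520 = 1, so (x, y) = (39, 4) solves the equation, and by the theorem it is the least positive solution.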